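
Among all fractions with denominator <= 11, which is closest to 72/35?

23/11

Expand x = 72/35 as a continued fraction with the Euclidean algorithm:
  72 = 2*35 + 2, so a_0 = 2.
  35 = 17*2 + 1, so a_1 = 17.
  2 = 2*1 + 0, so a_2 = 2.
so x = [2; 17, 2].
Convergents (p_i = a_i*p_{i-1} + p_{i-2}, q_i = a_i*q_{i-1} + q_{i-2} with p_{-2}=0, p_{-1}=1, q_{-2}=1, q_{-1}=0), until the denominator exceeds 11:
  i=0: a_0=2, p_0 = 2*1 + 0 = 2, q_0 = 2*0 + 1 = 1.
  i=1: a_1=17, p_1 = 17*2 + 1 = 35, q_1 = 17*1 + 0 = 17.
q_1 = 17 > 11, so the last convergent with denominator <= 11 is p_0/q_0 = 2/1.
The closest fraction with denominator <= 11 is either p_0/q_0 or the intermediate fraction (k*p_0 + p_{-1})/(k*q_0 + q_{-1}) with the largest k >= 1 whose denominator stays <= 11; these approach x as k grows, and every other convergent or intermediate fraction in range is farther away.
Largest k: floor((11 - q_{-1})/q_0) = floor((11 - 0)/1) = 11 (using the seeds p_{-1} = 1, q_{-1} = 0).
That gives (11*2 + 1)/(11*1 + 0) = 23/11.
Compare the errors: |x - 2/1| = |72*1 - 2*35|/(35*1) = 2/35, and |x - 23/11| = |72*11 - 23*35|/(35*11) = 13/385.
Cross-multiplying, 13*35 = 455 < 770 = 2*385, so 13/385 is smaller: the intermediate fraction 23/11 is closer to x than 2/1.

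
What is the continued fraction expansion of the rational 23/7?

[3; 3, 2]

Run the Euclidean algorithm on 23 and 7; the successive quotients are the partial quotients a_0, a_1, ... (each step inverts the fractional part left over by the previous one):
  23 = 3*7 + 2, so a_0 = 3.
  7 = 3*2 + 1, so a_1 = 3.
  2 = 2*1 + 0, so a_2 = 2.
The remainder reaches 0 after 3 divisions, so the expansion has 3 partial quotients, read off in order.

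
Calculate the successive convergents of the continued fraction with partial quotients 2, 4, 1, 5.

2/1, 9/4, 11/5, 64/29

Using the convergent recurrence p_i = a_i*p_{i-1} + p_{i-2}, q_i = a_i*q_{i-1} + q_{i-2} with p_{-2}=0, p_{-1}=1, q_{-2}=1, q_{-1}=0:
  i=0: a_0=2, p_0 = 2*1 + 0 = 2, q_0 = 2*0 + 1 = 1.
  i=1: a_1=4, p_1 = 4*2 + 1 = 9, q_1 = 4*1 + 0 = 4.
  i=2: a_2=1, p_2 = 1*9 + 2 = 11, q_2 = 1*4 + 1 = 5.
  i=3: a_3=5, p_3 = 5*11 + 9 = 64, q_3 = 5*5 + 4 = 29.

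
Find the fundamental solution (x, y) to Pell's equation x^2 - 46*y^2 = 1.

First expand sqrt(46) as a continued fraction. With x_i = (sqrt(46) + m_i)/d_i and (m_0, d_0) = (0, 1): a_0 = floor(sqrt(46)) = 6, since 6^2 = 36 <= 46 < 49 = 7^2.
Iterate m_{i+1} = d_i*a_i - m_i, d_{i+1} = (46 - m_{i+1}^2)/d_i, a_{i+1} = floor((a_0 + m_{i+1})/d_{i+1}):
  m_1 = 1*6 - 0 = 6, d_1 = (46 - 6^2)/1 = 10/1 = 10, a_1 = floor((6 + 6)/10) = 1.
  m_2 = 10*1 - 6 = 4, d_2 = (46 - 4^2)/10 = 30/10 = 3, a_2 = floor((6 + 4)/3) = 3.
  m_3 = 3*3 - 4 = 5, d_3 = (46 - 5^2)/3 = 21/3 = 7, a_3 = floor((6 + 5)/7) = 1.
  m_4 = 7*1 - 5 = 2, d_4 = (46 - 2^2)/7 = 42/7 = 6, a_4 = floor((6 + 2)/6) = 1.
  m_5 = 6*1 - 2 = 4, d_5 = (46 - 4^2)/6 = 30/6 = 5, a_5 = floor((6 + 4)/5) = 2.
  m_6 = 5*2 - 4 = 6, d_6 = (46 - 6^2)/5 = 10/5 = 2, a_6 = floor((6 + 6)/2) = 6.
  m_7 = 2*6 - 6 = 6, d_7 = (46 - 6^2)/2 = 10/2 = 5, a_7 = floor((6 + 6)/5) = 2.
  m_8 = 5*2 - 6 = 4, d_8 = (46 - 4^2)/5 = 30/5 = 6, a_8 = floor((6 + 4)/6) = 1.
  m_9 = 6*1 - 4 = 2, d_9 = (46 - 2^2)/6 = 42/6 = 7, a_9 = floor((6 + 2)/7) = 1.
  m_10 = 7*1 - 2 = 5, d_10 = (46 - 5^2)/7 = 21/7 = 3, a_10 = floor((6 + 5)/3) = 3.
  m_11 = 3*3 - 5 = 4, d_11 = (46 - 4^2)/3 = 30/3 = 10, a_11 = floor((6 + 4)/10) = 1.
  m_12 = 10*1 - 4 = 6, d_12 = (46 - 6^2)/10 = 10/10 = 1, a_12 = floor((6 + 6)/1) = 12.
  m_13 = 1*12 - 6 = 6, d_13 = (46 - 6^2)/1 = 10/1 = 10: (m_13, d_13) = (m_1, d_1) = (6, 10), so from here the quotients repeat a_1, ..., a_12; the period length is 12.
So sqrt(46) = [6; (1, 3, 1, 1, 2, 6, 2, 1, 1, 3, 1, 12)] with period length k = 12.
k is even, so the fundamental solution of x^2 - 46y^2 = 1 is (p_{k-1}, q_{k-1}) = (p_11, q_11); compute convergents through index 11.
Convergents (p_i = a_i*p_{i-1} + p_{i-2}, q_i = a_i*q_{i-1} + q_{i-2} with p_{-2}=0, p_{-1}=1, q_{-2}=1, q_{-1}=0):
  i=0: a_0=6, p_0 = 6*1 + 0 = 6, q_0 = 6*0 + 1 = 1.
  i=1: a_1=1, p_1 = 1*6 + 1 = 7, q_1 = 1*1 + 0 = 1.
  i=2: a_2=3, p_2 = 3*7 + 6 = 27, q_2 = 3*1 + 1 = 4.
  i=3: a_3=1, p_3 = 1*27 + 7 = 34, q_3 = 1*4 + 1 = 5.
  i=4: a_4=1, p_4 = 1*34 + 27 = 61, q_4 = 1*5 + 4 = 9.
  i=5: a_5=2, p_5 = 2*61 + 34 = 156, q_5 = 2*9 + 5 = 23.
  i=6: a_6=6, p_6 = 6*156 + 61 = 997, q_6 = 6*23 + 9 = 147.
  i=7: a_7=2, p_7 = 2*997 + 156 = 2150, q_7 = 2*147 + 23 = 317.
  i=8: a_8=1, p_8 = 1*2150 + 997 = 3147, q_8 = 1*317 + 147 = 464.
  i=9: a_9=1, p_9 = 1*3147 + 2150 = 5297, q_9 = 1*464 + 317 = 781.
  i=10: a_10=3, p_10 = 3*5297 + 3147 = 19038, q_10 = 3*781 + 464 = 2807.
  i=11: a_11=1, p_11 = 1*19038 + 5297 = 24335, q_11 = 1*2807 + 781 = 3588.
Check: 24335^2 - 46*3588^2 = 592192225 - 592192224 = 1, so (x, y) = (24335, 3588) solves the equation, and by the theorem it is the least positive solution.

(x, y) = (24335, 3588)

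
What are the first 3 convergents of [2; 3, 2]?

2/1, 7/3, 16/7

Using the convergent recurrence p_i = a_i*p_{i-1} + p_{i-2}, q_i = a_i*q_{i-1} + q_{i-2} with p_{-2}=0, p_{-1}=1, q_{-2}=1, q_{-1}=0:
  i=0: a_0=2, p_0 = 2*1 + 0 = 2, q_0 = 2*0 + 1 = 1.
  i=1: a_1=3, p_1 = 3*2 + 1 = 7, q_1 = 3*1 + 0 = 3.
  i=2: a_2=2, p_2 = 2*7 + 2 = 16, q_2 = 2*3 + 1 = 7.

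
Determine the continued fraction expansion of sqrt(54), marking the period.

Write x_i = (sqrt(54) + m_i)/d_i with (m_0, d_0) = (0, 1). a_0 = floor(sqrt(54)) = 7, since 7^2 = 49 <= 54 < 64 = 8^2.
Iterate m_{i+1} = d_i*a_i - m_i, d_{i+1} = (54 - m_{i+1}^2)/d_i, a_{i+1} = floor((a_0 + m_{i+1})/d_{i+1}):
  m_1 = 1*7 - 0 = 7, d_1 = (54 - 7^2)/1 = 5/1 = 5, a_1 = floor((7 + 7)/5) = 2.
  m_2 = 5*2 - 7 = 3, d_2 = (54 - 3^2)/5 = 45/5 = 9, a_2 = floor((7 + 3)/9) = 1.
  m_3 = 9*1 - 3 = 6, d_3 = (54 - 6^2)/9 = 18/9 = 2, a_3 = floor((7 + 6)/2) = 6.
  m_4 = 2*6 - 6 = 6, d_4 = (54 - 6^2)/2 = 18/2 = 9, a_4 = floor((7 + 6)/9) = 1.
  m_5 = 9*1 - 6 = 3, d_5 = (54 - 3^2)/9 = 45/9 = 5, a_5 = floor((7 + 3)/5) = 2.
  m_6 = 5*2 - 3 = 7, d_6 = (54 - 7^2)/5 = 5/5 = 1, a_6 = floor((7 + 7)/1) = 14.
  m_7 = 1*14 - 7 = 7, d_7 = (54 - 7^2)/1 = 5/1 = 5: (m_7, d_7) = (m_1, d_1) = (7, 5), so from here the quotients repeat a_1, ..., a_6; the period length is 6.
Hence the expansion of sqrt(54) is a_0 = 7 followed by the repeating block 2, 1, 6, 1, 2, 14 (period 6).

[7; (2, 1, 6, 1, 2, 14)]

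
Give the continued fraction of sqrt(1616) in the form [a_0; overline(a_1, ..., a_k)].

[40; overline(5, 80)]

Write x_i = (sqrt(1616) + m_i)/d_i with (m_0, d_0) = (0, 1). a_0 = floor(sqrt(1616)) = 40, since 40^2 = 1600 <= 1616 < 1681 = 41^2.
Iterate m_{i+1} = d_i*a_i - m_i, d_{i+1} = (1616 - m_{i+1}^2)/d_i, a_{i+1} = floor((a_0 + m_{i+1})/d_{i+1}):
  m_1 = 1*40 - 0 = 40, d_1 = (1616 - 40^2)/1 = 16/1 = 16, a_1 = floor((40 + 40)/16) = 5.
  m_2 = 16*5 - 40 = 40, d_2 = (1616 - 40^2)/16 = 16/16 = 1, a_2 = floor((40 + 40)/1) = 80.
  m_3 = 1*80 - 40 = 40, d_3 = (1616 - 40^2)/1 = 16/1 = 16: (m_3, d_3) = (m_1, d_1) = (40, 16), so from here the quotients repeat a_1, a_2; the period length is 2.
Hence the expansion of sqrt(1616) is a_0 = 40 followed by the repeating block 5, 80 (period 2).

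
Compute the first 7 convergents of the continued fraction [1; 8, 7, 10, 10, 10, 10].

1/1, 9/8, 64/57, 649/578, 6554/5837, 66189/58948, 668444/595317

Using the convergent recurrence p_i = a_i*p_{i-1} + p_{i-2}, q_i = a_i*q_{i-1} + q_{i-2} with p_{-2}=0, p_{-1}=1, q_{-2}=1, q_{-1}=0:
  i=0: a_0=1, p_0 = 1*1 + 0 = 1, q_0 = 1*0 + 1 = 1.
  i=1: a_1=8, p_1 = 8*1 + 1 = 9, q_1 = 8*1 + 0 = 8.
  i=2: a_2=7, p_2 = 7*9 + 1 = 64, q_2 = 7*8 + 1 = 57.
  i=3: a_3=10, p_3 = 10*64 + 9 = 649, q_3 = 10*57 + 8 = 578.
  i=4: a_4=10, p_4 = 10*649 + 64 = 6554, q_4 = 10*578 + 57 = 5837.
  i=5: a_5=10, p_5 = 10*6554 + 649 = 66189, q_5 = 10*5837 + 578 = 58948.
  i=6: a_6=10, p_6 = 10*66189 + 6554 = 668444, q_6 = 10*58948 + 5837 = 595317.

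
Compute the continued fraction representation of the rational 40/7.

Run the Euclidean algorithm on 40 and 7; the successive quotients are the partial quotients a_0, a_1, ... (each step inverts the fractional part left over by the previous one):
  40 = 5*7 + 5, so a_0 = 5.
  7 = 1*5 + 2, so a_1 = 1.
  5 = 2*2 + 1, so a_2 = 2.
  2 = 2*1 + 0, so a_3 = 2.
The remainder reaches 0 after 4 divisions, so the expansion has 4 partial quotients, read off in order.

[5; 1, 2, 2]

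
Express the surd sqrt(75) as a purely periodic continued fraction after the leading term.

[8; (1, 1, 1, 16)]

Write x_i = (sqrt(75) + m_i)/d_i with (m_0, d_0) = (0, 1). a_0 = floor(sqrt(75)) = 8, since 8^2 = 64 <= 75 < 81 = 9^2.
Iterate m_{i+1} = d_i*a_i - m_i, d_{i+1} = (75 - m_{i+1}^2)/d_i, a_{i+1} = floor((a_0 + m_{i+1})/d_{i+1}):
  m_1 = 1*8 - 0 = 8, d_1 = (75 - 8^2)/1 = 11/1 = 11, a_1 = floor((8 + 8)/11) = 1.
  m_2 = 11*1 - 8 = 3, d_2 = (75 - 3^2)/11 = 66/11 = 6, a_2 = floor((8 + 3)/6) = 1.
  m_3 = 6*1 - 3 = 3, d_3 = (75 - 3^2)/6 = 66/6 = 11, a_3 = floor((8 + 3)/11) = 1.
  m_4 = 11*1 - 3 = 8, d_4 = (75 - 8^2)/11 = 11/11 = 1, a_4 = floor((8 + 8)/1) = 16.
  m_5 = 1*16 - 8 = 8, d_5 = (75 - 8^2)/1 = 11/1 = 11: (m_5, d_5) = (m_1, d_1) = (8, 11), so from here the quotients repeat a_1, ..., a_4; the period length is 4.
Hence the expansion of sqrt(75) is a_0 = 8 followed by the repeating block 1, 1, 1, 16 (period 4).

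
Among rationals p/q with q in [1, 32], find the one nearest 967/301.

Expand x = 967/301 as a continued fraction with the Euclidean algorithm:
  967 = 3*301 + 64, so a_0 = 3.
  301 = 4*64 + 45, so a_1 = 4.
  64 = 1*45 + 19, so a_2 = 1.
  45 = 2*19 + 7, so a_3 = 2.
  19 = 2*7 + 5, so a_4 = 2.
  7 = 1*5 + 2, so a_5 = 1.
  5 = 2*2 + 1, so a_6 = 2.
  2 = 2*1 + 0, so a_7 = 2.
so x = [3; 4, 1, 2, 2, 1, 2, 2].
Convergents (p_i = a_i*p_{i-1} + p_{i-2}, q_i = a_i*q_{i-1} + q_{i-2} with p_{-2}=0, p_{-1}=1, q_{-2}=1, q_{-1}=0), until the denominator exceeds 32:
  i=0: a_0=3, p_0 = 3*1 + 0 = 3, q_0 = 3*0 + 1 = 1.
  i=1: a_1=4, p_1 = 4*3 + 1 = 13, q_1 = 4*1 + 0 = 4.
  i=2: a_2=1, p_2 = 1*13 + 3 = 16, q_2 = 1*4 + 1 = 5.
  i=3: a_3=2, p_3 = 2*16 + 13 = 45, q_3 = 2*5 + 4 = 14.
  i=4: a_4=2, p_4 = 2*45 + 16 = 106, q_4 = 2*14 + 5 = 33.
q_4 = 33 > 32, so the last convergent with denominator <= 32 is p_3/q_3 = 45/14.
The closest fraction with denominator <= 32 is either p_3/q_3 or the intermediate fraction (k*p_3 + p_2)/(k*q_3 + q_2) with the largest k >= 1 whose denominator stays <= 32; these approach x as k grows, and every other convergent or intermediate fraction in range is farther away.
Largest k: floor((32 - q_2)/q_3) = floor((32 - 5)/14) = 1.
That gives (1*45 + 16)/(1*14 + 5) = 61/19.
Compare the errors: |x - 45/14| = |967*14 - 45*301|/(301*14) = 7/4214, and |x - 61/19| = |967*19 - 61*301|/(301*19) = 12/5719.
Cross-multiplying, 7*5719 = 40033 < 50568 = 12*4214, so 7/4214 is smaller: the convergent 45/14 is closer to x than 61/19.

45/14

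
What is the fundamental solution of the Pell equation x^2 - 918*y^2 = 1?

(x, y) = (4120901, 136010)

First expand sqrt(918) as a continued fraction. With x_i = (sqrt(918) + m_i)/d_i and (m_0, d_0) = (0, 1): a_0 = floor(sqrt(918)) = 30, since 30^2 = 900 <= 918 < 961 = 31^2.
Iterate m_{i+1} = d_i*a_i - m_i, d_{i+1} = (918 - m_{i+1}^2)/d_i, a_{i+1} = floor((a_0 + m_{i+1})/d_{i+1}):
  m_1 = 1*30 - 0 = 30, d_1 = (918 - 30^2)/1 = 18/1 = 18, a_1 = floor((30 + 30)/18) = 3.
  m_2 = 18*3 - 30 = 24, d_2 = (918 - 24^2)/18 = 342/18 = 19, a_2 = floor((30 + 24)/19) = 2.
  m_3 = 19*2 - 24 = 14, d_3 = (918 - 14^2)/19 = 722/19 = 38, a_3 = floor((30 + 14)/38) = 1.
  m_4 = 38*1 - 14 = 24, d_4 = (918 - 24^2)/38 = 342/38 = 9, a_4 = floor((30 + 24)/9) = 6.
  m_5 = 9*6 - 24 = 30, d_5 = (918 - 30^2)/9 = 18/9 = 2, a_5 = floor((30 + 30)/2) = 30.
  m_6 = 2*30 - 30 = 30, d_6 = (918 - 30^2)/2 = 18/2 = 9, a_6 = floor((30 + 30)/9) = 6.
  m_7 = 9*6 - 30 = 24, d_7 = (918 - 24^2)/9 = 342/9 = 38, a_7 = floor((30 + 24)/38) = 1.
  m_8 = 38*1 - 24 = 14, d_8 = (918 - 14^2)/38 = 722/38 = 19, a_8 = floor((30 + 14)/19) = 2.
  m_9 = 19*2 - 14 = 24, d_9 = (918 - 24^2)/19 = 342/19 = 18, a_9 = floor((30 + 24)/18) = 3.
  m_10 = 18*3 - 24 = 30, d_10 = (918 - 30^2)/18 = 18/18 = 1, a_10 = floor((30 + 30)/1) = 60.
  m_11 = 1*60 - 30 = 30, d_11 = (918 - 30^2)/1 = 18/1 = 18: (m_11, d_11) = (m_1, d_1) = (30, 18), so from here the quotients repeat a_1, ..., a_10; the period length is 10.
So sqrt(918) = [30; (3, 2, 1, 6, 30, 6, 1, 2, 3, 60)] with period length k = 10.
k is even, so the fundamental solution of x^2 - 918y^2 = 1 is (p_{k-1}, q_{k-1}) = (p_9, q_9); compute convergents through index 9.
Convergents (p_i = a_i*p_{i-1} + p_{i-2}, q_i = a_i*q_{i-1} + q_{i-2} with p_{-2}=0, p_{-1}=1, q_{-2}=1, q_{-1}=0):
  i=0: a_0=30, p_0 = 30*1 + 0 = 30, q_0 = 30*0 + 1 = 1.
  i=1: a_1=3, p_1 = 3*30 + 1 = 91, q_1 = 3*1 + 0 = 3.
  i=2: a_2=2, p_2 = 2*91 + 30 = 212, q_2 = 2*3 + 1 = 7.
  i=3: a_3=1, p_3 = 1*212 + 91 = 303, q_3 = 1*7 + 3 = 10.
  i=4: a_4=6, p_4 = 6*303 + 212 = 2030, q_4 = 6*10 + 7 = 67.
  i=5: a_5=30, p_5 = 30*2030 + 303 = 61203, q_5 = 30*67 + 10 = 2020.
  i=6: a_6=6, p_6 = 6*61203 + 2030 = 369248, q_6 = 6*2020 + 67 = 12187.
  i=7: a_7=1, p_7 = 1*369248 + 61203 = 430451, q_7 = 1*12187 + 2020 = 14207.
  i=8: a_8=2, p_8 = 2*430451 + 369248 = 1230150, q_8 = 2*14207 + 12187 = 40601.
  i=9: a_9=3, p_9 = 3*1230150 + 430451 = 4120901, q_9 = 3*40601 + 14207 = 136010.
Check: 4120901^2 - 918*136010^2 = 16981825051801 - 16981825051800 = 1, so (x, y) = (4120901, 136010) solves the equation, and by the theorem it is the least positive solution.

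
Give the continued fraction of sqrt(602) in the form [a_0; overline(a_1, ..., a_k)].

Write x_i = (sqrt(602) + m_i)/d_i with (m_0, d_0) = (0, 1). a_0 = floor(sqrt(602)) = 24, since 24^2 = 576 <= 602 < 625 = 25^2.
Iterate m_{i+1} = d_i*a_i - m_i, d_{i+1} = (602 - m_{i+1}^2)/d_i, a_{i+1} = floor((a_0 + m_{i+1})/d_{i+1}):
  m_1 = 1*24 - 0 = 24, d_1 = (602 - 24^2)/1 = 26/1 = 26, a_1 = floor((24 + 24)/26) = 1.
  m_2 = 26*1 - 24 = 2, d_2 = (602 - 2^2)/26 = 598/26 = 23, a_2 = floor((24 + 2)/23) = 1.
  m_3 = 23*1 - 2 = 21, d_3 = (602 - 21^2)/23 = 161/23 = 7, a_3 = floor((24 + 21)/7) = 6.
  m_4 = 7*6 - 21 = 21, d_4 = (602 - 21^2)/7 = 161/7 = 23, a_4 = floor((24 + 21)/23) = 1.
  m_5 = 23*1 - 21 = 2, d_5 = (602 - 2^2)/23 = 598/23 = 26, a_5 = floor((24 + 2)/26) = 1.
  m_6 = 26*1 - 2 = 24, d_6 = (602 - 24^2)/26 = 26/26 = 1, a_6 = floor((24 + 24)/1) = 48.
  m_7 = 1*48 - 24 = 24, d_7 = (602 - 24^2)/1 = 26/1 = 26: (m_7, d_7) = (m_1, d_1) = (24, 26), so from here the quotients repeat a_1, ..., a_6; the period length is 6.
Hence the expansion of sqrt(602) is a_0 = 24 followed by the repeating block 1, 1, 6, 1, 1, 48 (period 6).

[24; overline(1, 1, 6, 1, 1, 48)]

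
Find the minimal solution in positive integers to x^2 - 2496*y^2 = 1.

First expand sqrt(2496) as a continued fraction. With x_i = (sqrt(2496) + m_i)/d_i and (m_0, d_0) = (0, 1): a_0 = floor(sqrt(2496)) = 49, since 49^2 = 2401 <= 2496 < 2500 = 50^2.
Iterate m_{i+1} = d_i*a_i - m_i, d_{i+1} = (2496 - m_{i+1}^2)/d_i, a_{i+1} = floor((a_0 + m_{i+1})/d_{i+1}):
  m_1 = 1*49 - 0 = 49, d_1 = (2496 - 49^2)/1 = 95/1 = 95, a_1 = floor((49 + 49)/95) = 1.
  m_2 = 95*1 - 49 = 46, d_2 = (2496 - 46^2)/95 = 380/95 = 4, a_2 = floor((49 + 46)/4) = 23.
  m_3 = 4*23 - 46 = 46, d_3 = (2496 - 46^2)/4 = 380/4 = 95, a_3 = floor((49 + 46)/95) = 1.
  m_4 = 95*1 - 46 = 49, d_4 = (2496 - 49^2)/95 = 95/95 = 1, a_4 = floor((49 + 49)/1) = 98.
  m_5 = 1*98 - 49 = 49, d_5 = (2496 - 49^2)/1 = 95/1 = 95: (m_5, d_5) = (m_1, d_1) = (49, 95), so from here the quotients repeat a_1, ..., a_4; the period length is 4.
So sqrt(2496) = [49; (1, 23, 1, 98)] with period length k = 4.
k is even, so the fundamental solution of x^2 - 2496y^2 = 1 is (p_{k-1}, q_{k-1}) = (p_3, q_3); compute convergents through index 3.
Convergents (p_i = a_i*p_{i-1} + p_{i-2}, q_i = a_i*q_{i-1} + q_{i-2} with p_{-2}=0, p_{-1}=1, q_{-2}=1, q_{-1}=0):
  i=0: a_0=49, p_0 = 49*1 + 0 = 49, q_0 = 49*0 + 1 = 1.
  i=1: a_1=1, p_1 = 1*49 + 1 = 50, q_1 = 1*1 + 0 = 1.
  i=2: a_2=23, p_2 = 23*50 + 49 = 1199, q_2 = 23*1 + 1 = 24.
  i=3: a_3=1, p_3 = 1*1199 + 50 = 1249, q_3 = 1*24 + 1 = 25.
Check: 1249^2 - 2496*25^2 = 1560001 - 1560000 = 1, so (x, y) = (1249, 25) solves the equation, and by the theorem it is the least positive solution.

(x, y) = (1249, 25)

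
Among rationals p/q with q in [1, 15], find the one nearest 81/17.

62/13

Expand x = 81/17 as a continued fraction with the Euclidean algorithm:
  81 = 4*17 + 13, so a_0 = 4.
  17 = 1*13 + 4, so a_1 = 1.
  13 = 3*4 + 1, so a_2 = 3.
  4 = 4*1 + 0, so a_3 = 4.
so x = [4; 1, 3, 4].
Convergents (p_i = a_i*p_{i-1} + p_{i-2}, q_i = a_i*q_{i-1} + q_{i-2} with p_{-2}=0, p_{-1}=1, q_{-2}=1, q_{-1}=0), until the denominator exceeds 15:
  i=0: a_0=4, p_0 = 4*1 + 0 = 4, q_0 = 4*0 + 1 = 1.
  i=1: a_1=1, p_1 = 1*4 + 1 = 5, q_1 = 1*1 + 0 = 1.
  i=2: a_2=3, p_2 = 3*5 + 4 = 19, q_2 = 3*1 + 1 = 4.
  i=3: a_3=4, p_3 = 4*19 + 5 = 81, q_3 = 4*4 + 1 = 17.
q_3 = 17 > 15, so the last convergent with denominator <= 15 is p_2/q_2 = 19/4.
The closest fraction with denominator <= 15 is either p_2/q_2 or the intermediate fraction (k*p_2 + p_1)/(k*q_2 + q_1) with the largest k >= 1 whose denominator stays <= 15; these approach x as k grows, and every other convergent or intermediate fraction in range is farther away.
Largest k: floor((15 - q_1)/q_2) = floor((15 - 1)/4) = 3.
That gives (3*19 + 5)/(3*4 + 1) = 62/13.
Compare the errors: |x - 19/4| = |81*4 - 19*17|/(17*4) = 1/68, and |x - 62/13| = |81*13 - 62*17|/(17*13) = 1/221.
Cross-multiplying, 1*68 = 68 < 221 = 1*221, so 1/221 is smaller: the intermediate fraction 62/13 is closer to x than 19/4.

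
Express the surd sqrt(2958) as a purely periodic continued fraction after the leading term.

[54; (2, 1, 1, 2, 1, 1, 2, 108)]

Write x_i = (sqrt(2958) + m_i)/d_i with (m_0, d_0) = (0, 1). a_0 = floor(sqrt(2958)) = 54, since 54^2 = 2916 <= 2958 < 3025 = 55^2.
Iterate m_{i+1} = d_i*a_i - m_i, d_{i+1} = (2958 - m_{i+1}^2)/d_i, a_{i+1} = floor((a_0 + m_{i+1})/d_{i+1}):
  m_1 = 1*54 - 0 = 54, d_1 = (2958 - 54^2)/1 = 42/1 = 42, a_1 = floor((54 + 54)/42) = 2.
  m_2 = 42*2 - 54 = 30, d_2 = (2958 - 30^2)/42 = 2058/42 = 49, a_2 = floor((54 + 30)/49) = 1.
  m_3 = 49*1 - 30 = 19, d_3 = (2958 - 19^2)/49 = 2597/49 = 53, a_3 = floor((54 + 19)/53) = 1.
  m_4 = 53*1 - 19 = 34, d_4 = (2958 - 34^2)/53 = 1802/53 = 34, a_4 = floor((54 + 34)/34) = 2.
  m_5 = 34*2 - 34 = 34, d_5 = (2958 - 34^2)/34 = 1802/34 = 53, a_5 = floor((54 + 34)/53) = 1.
  m_6 = 53*1 - 34 = 19, d_6 = (2958 - 19^2)/53 = 2597/53 = 49, a_6 = floor((54 + 19)/49) = 1.
  m_7 = 49*1 - 19 = 30, d_7 = (2958 - 30^2)/49 = 2058/49 = 42, a_7 = floor((54 + 30)/42) = 2.
  m_8 = 42*2 - 30 = 54, d_8 = (2958 - 54^2)/42 = 42/42 = 1, a_8 = floor((54 + 54)/1) = 108.
  m_9 = 1*108 - 54 = 54, d_9 = (2958 - 54^2)/1 = 42/1 = 42: (m_9, d_9) = (m_1, d_1) = (54, 42), so from here the quotients repeat a_1, ..., a_8; the period length is 8.
Hence the expansion of sqrt(2958) is a_0 = 54 followed by the repeating block 2, 1, 1, 2, 1, 1, 2, 108 (period 8).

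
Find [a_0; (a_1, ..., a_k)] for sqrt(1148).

Write x_i = (sqrt(1148) + m_i)/d_i with (m_0, d_0) = (0, 1). a_0 = floor(sqrt(1148)) = 33, since 33^2 = 1089 <= 1148 < 1156 = 34^2.
Iterate m_{i+1} = d_i*a_i - m_i, d_{i+1} = (1148 - m_{i+1}^2)/d_i, a_{i+1} = floor((a_0 + m_{i+1})/d_{i+1}):
  m_1 = 1*33 - 0 = 33, d_1 = (1148 - 33^2)/1 = 59/1 = 59, a_1 = floor((33 + 33)/59) = 1.
  m_2 = 59*1 - 33 = 26, d_2 = (1148 - 26^2)/59 = 472/59 = 8, a_2 = floor((33 + 26)/8) = 7.
  m_3 = 8*7 - 26 = 30, d_3 = (1148 - 30^2)/8 = 248/8 = 31, a_3 = floor((33 + 30)/31) = 2.
  m_4 = 31*2 - 30 = 32, d_4 = (1148 - 32^2)/31 = 124/31 = 4, a_4 = floor((33 + 32)/4) = 16.
  m_5 = 4*16 - 32 = 32, d_5 = (1148 - 32^2)/4 = 124/4 = 31, a_5 = floor((33 + 32)/31) = 2.
  m_6 = 31*2 - 32 = 30, d_6 = (1148 - 30^2)/31 = 248/31 = 8, a_6 = floor((33 + 30)/8) = 7.
  m_7 = 8*7 - 30 = 26, d_7 = (1148 - 26^2)/8 = 472/8 = 59, a_7 = floor((33 + 26)/59) = 1.
  m_8 = 59*1 - 26 = 33, d_8 = (1148 - 33^2)/59 = 59/59 = 1, a_8 = floor((33 + 33)/1) = 66.
  m_9 = 1*66 - 33 = 33, d_9 = (1148 - 33^2)/1 = 59/1 = 59: (m_9, d_9) = (m_1, d_1) = (33, 59), so from here the quotients repeat a_1, ..., a_8; the period length is 8.
Hence the expansion of sqrt(1148) is a_0 = 33 followed by the repeating block 1, 7, 2, 16, 2, 7, 1, 66 (period 8).

[33; (1, 7, 2, 16, 2, 7, 1, 66)]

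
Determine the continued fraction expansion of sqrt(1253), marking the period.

Write x_i = (sqrt(1253) + m_i)/d_i with (m_0, d_0) = (0, 1). a_0 = floor(sqrt(1253)) = 35, since 35^2 = 1225 <= 1253 < 1296 = 36^2.
Iterate m_{i+1} = d_i*a_i - m_i, d_{i+1} = (1253 - m_{i+1}^2)/d_i, a_{i+1} = floor((a_0 + m_{i+1})/d_{i+1}):
  m_1 = 1*35 - 0 = 35, d_1 = (1253 - 35^2)/1 = 28/1 = 28, a_1 = floor((35 + 35)/28) = 2.
  m_2 = 28*2 - 35 = 21, d_2 = (1253 - 21^2)/28 = 812/28 = 29, a_2 = floor((35 + 21)/29) = 1.
  m_3 = 29*1 - 21 = 8, d_3 = (1253 - 8^2)/29 = 1189/29 = 41, a_3 = floor((35 + 8)/41) = 1.
  m_4 = 41*1 - 8 = 33, d_4 = (1253 - 33^2)/41 = 164/41 = 4, a_4 = floor((35 + 33)/4) = 17.
  m_5 = 4*17 - 33 = 35, d_5 = (1253 - 35^2)/4 = 28/4 = 7, a_5 = floor((35 + 35)/7) = 10.
  m_6 = 7*10 - 35 = 35, d_6 = (1253 - 35^2)/7 = 28/7 = 4, a_6 = floor((35 + 35)/4) = 17.
  m_7 = 4*17 - 35 = 33, d_7 = (1253 - 33^2)/4 = 164/4 = 41, a_7 = floor((35 + 33)/41) = 1.
  m_8 = 41*1 - 33 = 8, d_8 = (1253 - 8^2)/41 = 1189/41 = 29, a_8 = floor((35 + 8)/29) = 1.
  m_9 = 29*1 - 8 = 21, d_9 = (1253 - 21^2)/29 = 812/29 = 28, a_9 = floor((35 + 21)/28) = 2.
  m_10 = 28*2 - 21 = 35, d_10 = (1253 - 35^2)/28 = 28/28 = 1, a_10 = floor((35 + 35)/1) = 70.
  m_11 = 1*70 - 35 = 35, d_11 = (1253 - 35^2)/1 = 28/1 = 28: (m_11, d_11) = (m_1, d_1) = (35, 28), so from here the quotients repeat a_1, ..., a_10; the period length is 10.
Hence the expansion of sqrt(1253) is a_0 = 35 followed by the repeating block 2, 1, 1, 17, 10, 17, 1, 1, 2, 70 (period 10).

[35; (2, 1, 1, 17, 10, 17, 1, 1, 2, 70)]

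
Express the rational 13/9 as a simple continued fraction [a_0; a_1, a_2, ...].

Run the Euclidean algorithm on 13 and 9; the successive quotients are the partial quotients a_0, a_1, ... (each step inverts the fractional part left over by the previous one):
  13 = 1*9 + 4, so a_0 = 1.
  9 = 2*4 + 1, so a_1 = 2.
  4 = 4*1 + 0, so a_2 = 4.
The remainder reaches 0 after 3 divisions, so the expansion has 3 partial quotients, read off in order.

[1; 2, 4]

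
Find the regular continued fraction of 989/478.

[2; 14, 2, 16]

Run the Euclidean algorithm on 989 and 478; the successive quotients are the partial quotients a_0, a_1, ... (each step inverts the fractional part left over by the previous one):
  989 = 2*478 + 33, so a_0 = 2.
  478 = 14*33 + 16, so a_1 = 14.
  33 = 2*16 + 1, so a_2 = 2.
  16 = 16*1 + 0, so a_3 = 16.
The remainder reaches 0 after 4 divisions, so the expansion has 4 partial quotients, read off in order.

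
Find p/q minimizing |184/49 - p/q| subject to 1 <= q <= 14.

15/4

Expand x = 184/49 as a continued fraction with the Euclidean algorithm:
  184 = 3*49 + 37, so a_0 = 3.
  49 = 1*37 + 12, so a_1 = 1.
  37 = 3*12 + 1, so a_2 = 3.
  12 = 12*1 + 0, so a_3 = 12.
so x = [3; 1, 3, 12].
Convergents (p_i = a_i*p_{i-1} + p_{i-2}, q_i = a_i*q_{i-1} + q_{i-2} with p_{-2}=0, p_{-1}=1, q_{-2}=1, q_{-1}=0), until the denominator exceeds 14:
  i=0: a_0=3, p_0 = 3*1 + 0 = 3, q_0 = 3*0 + 1 = 1.
  i=1: a_1=1, p_1 = 1*3 + 1 = 4, q_1 = 1*1 + 0 = 1.
  i=2: a_2=3, p_2 = 3*4 + 3 = 15, q_2 = 3*1 + 1 = 4.
  i=3: a_3=12, p_3 = 12*15 + 4 = 184, q_3 = 12*4 + 1 = 49.
q_3 = 49 > 14, so the last convergent with denominator <= 14 is p_2/q_2 = 15/4.
The closest fraction with denominator <= 14 is either p_2/q_2 or the intermediate fraction (k*p_2 + p_1)/(k*q_2 + q_1) with the largest k >= 1 whose denominator stays <= 14; these approach x as k grows, and every other convergent or intermediate fraction in range is farther away.
Largest k: floor((14 - q_1)/q_2) = floor((14 - 1)/4) = 3.
That gives (3*15 + 4)/(3*4 + 1) = 49/13.
Compare the errors: |x - 15/4| = |184*4 - 15*49|/(49*4) = 1/196, and |x - 49/13| = |184*13 - 49*49|/(49*13) = 9/637.
Cross-multiplying, 1*637 = 637 < 1764 = 9*196, so 1/196 is smaller: the convergent 15/4 is closer to x than 49/13.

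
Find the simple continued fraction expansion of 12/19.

[0; 1, 1, 1, 2, 2]

Run the Euclidean algorithm on 12 and 19; the successive quotients are the partial quotients a_0, a_1, ... (each step inverts the fractional part left over by the previous one):
  12 = 0*19 + 12, so a_0 = 0.
  19 = 1*12 + 7, so a_1 = 1.
  12 = 1*7 + 5, so a_2 = 1.
  7 = 1*5 + 2, so a_3 = 1.
  5 = 2*2 + 1, so a_4 = 2.
  2 = 2*1 + 0, so a_5 = 2.
The remainder reaches 0 after 6 divisions, so the expansion has 6 partial quotients, read off in order.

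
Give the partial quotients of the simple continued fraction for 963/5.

Run the Euclidean algorithm on 963 and 5; the successive quotients are the partial quotients a_0, a_1, ... (each step inverts the fractional part left over by the previous one):
  963 = 192*5 + 3, so a_0 = 192.
  5 = 1*3 + 2, so a_1 = 1.
  3 = 1*2 + 1, so a_2 = 1.
  2 = 2*1 + 0, so a_3 = 2.
The remainder reaches 0 after 4 divisions, so the expansion has 4 partial quotients, read off in order.

[192; 1, 1, 2]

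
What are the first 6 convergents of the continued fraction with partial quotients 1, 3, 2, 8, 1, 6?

Using the convergent recurrence p_i = a_i*p_{i-1} + p_{i-2}, q_i = a_i*q_{i-1} + q_{i-2} with p_{-2}=0, p_{-1}=1, q_{-2}=1, q_{-1}=0:
  i=0: a_0=1, p_0 = 1*1 + 0 = 1, q_0 = 1*0 + 1 = 1.
  i=1: a_1=3, p_1 = 3*1 + 1 = 4, q_1 = 3*1 + 0 = 3.
  i=2: a_2=2, p_2 = 2*4 + 1 = 9, q_2 = 2*3 + 1 = 7.
  i=3: a_3=8, p_3 = 8*9 + 4 = 76, q_3 = 8*7 + 3 = 59.
  i=4: a_4=1, p_4 = 1*76 + 9 = 85, q_4 = 1*59 + 7 = 66.
  i=5: a_5=6, p_5 = 6*85 + 76 = 586, q_5 = 6*66 + 59 = 455.

1/1, 4/3, 9/7, 76/59, 85/66, 586/455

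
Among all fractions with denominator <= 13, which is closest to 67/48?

7/5

Expand x = 67/48 as a continued fraction with the Euclidean algorithm:
  67 = 1*48 + 19, so a_0 = 1.
  48 = 2*19 + 10, so a_1 = 2.
  19 = 1*10 + 9, so a_2 = 1.
  10 = 1*9 + 1, so a_3 = 1.
  9 = 9*1 + 0, so a_4 = 9.
so x = [1; 2, 1, 1, 9].
Convergents (p_i = a_i*p_{i-1} + p_{i-2}, q_i = a_i*q_{i-1} + q_{i-2} with p_{-2}=0, p_{-1}=1, q_{-2}=1, q_{-1}=0), until the denominator exceeds 13:
  i=0: a_0=1, p_0 = 1*1 + 0 = 1, q_0 = 1*0 + 1 = 1.
  i=1: a_1=2, p_1 = 2*1 + 1 = 3, q_1 = 2*1 + 0 = 2.
  i=2: a_2=1, p_2 = 1*3 + 1 = 4, q_2 = 1*2 + 1 = 3.
  i=3: a_3=1, p_3 = 1*4 + 3 = 7, q_3 = 1*3 + 2 = 5.
  i=4: a_4=9, p_4 = 9*7 + 4 = 67, q_4 = 9*5 + 3 = 48.
q_4 = 48 > 13, so the last convergent with denominator <= 13 is p_3/q_3 = 7/5.
The closest fraction with denominator <= 13 is either p_3/q_3 or the intermediate fraction (k*p_3 + p_2)/(k*q_3 + q_2) with the largest k >= 1 whose denominator stays <= 13; these approach x as k grows, and every other convergent or intermediate fraction in range is farther away.
Largest k: floor((13 - q_2)/q_3) = floor((13 - 3)/5) = 2.
That gives (2*7 + 4)/(2*5 + 3) = 18/13.
Compare the errors: |x - 7/5| = |67*5 - 7*48|/(48*5) = 1/240, and |x - 18/13| = |67*13 - 18*48|/(48*13) = 7/624.
Cross-multiplying, 1*624 = 624 < 1680 = 7*240, so 1/240 is smaller: the convergent 7/5 is closer to x than 18/13.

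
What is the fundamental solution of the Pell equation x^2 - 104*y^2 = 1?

First expand sqrt(104) as a continued fraction. With x_i = (sqrt(104) + m_i)/d_i and (m_0, d_0) = (0, 1): a_0 = floor(sqrt(104)) = 10, since 10^2 = 100 <= 104 < 121 = 11^2.
Iterate m_{i+1} = d_i*a_i - m_i, d_{i+1} = (104 - m_{i+1}^2)/d_i, a_{i+1} = floor((a_0 + m_{i+1})/d_{i+1}):
  m_1 = 1*10 - 0 = 10, d_1 = (104 - 10^2)/1 = 4/1 = 4, a_1 = floor((10 + 10)/4) = 5.
  m_2 = 4*5 - 10 = 10, d_2 = (104 - 10^2)/4 = 4/4 = 1, a_2 = floor((10 + 10)/1) = 20.
  m_3 = 1*20 - 10 = 10, d_3 = (104 - 10^2)/1 = 4/1 = 4: (m_3, d_3) = (m_1, d_1) = (10, 4), so from here the quotients repeat a_1, a_2; the period length is 2.
So sqrt(104) = [10; (5, 20)] with period length k = 2.
k is even, so the fundamental solution of x^2 - 104y^2 = 1 is (p_{k-1}, q_{k-1}) = (p_1, q_1); compute convergents through index 1.
Convergents (p_i = a_i*p_{i-1} + p_{i-2}, q_i = a_i*q_{i-1} + q_{i-2} with p_{-2}=0, p_{-1}=1, q_{-2}=1, q_{-1}=0):
  i=0: a_0=10, p_0 = 10*1 + 0 = 10, q_0 = 10*0 + 1 = 1.
  i=1: a_1=5, p_1 = 5*10 + 1 = 51, q_1 = 5*1 + 0 = 5.
Check: 51^2 - 104*5^2 = 2601 - 2600 = 1, so (x, y) = (51, 5) solves the equation, and by the theorem it is the least positive solution.

(x, y) = (51, 5)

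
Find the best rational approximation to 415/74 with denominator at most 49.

129/23

Expand x = 415/74 as a continued fraction with the Euclidean algorithm:
  415 = 5*74 + 45, so a_0 = 5.
  74 = 1*45 + 29, so a_1 = 1.
  45 = 1*29 + 16, so a_2 = 1.
  29 = 1*16 + 13, so a_3 = 1.
  16 = 1*13 + 3, so a_4 = 1.
  13 = 4*3 + 1, so a_5 = 4.
  3 = 3*1 + 0, so a_6 = 3.
so x = [5; 1, 1, 1, 1, 4, 3].
Convergents (p_i = a_i*p_{i-1} + p_{i-2}, q_i = a_i*q_{i-1} + q_{i-2} with p_{-2}=0, p_{-1}=1, q_{-2}=1, q_{-1}=0), until the denominator exceeds 49:
  i=0: a_0=5, p_0 = 5*1 + 0 = 5, q_0 = 5*0 + 1 = 1.
  i=1: a_1=1, p_1 = 1*5 + 1 = 6, q_1 = 1*1 + 0 = 1.
  i=2: a_2=1, p_2 = 1*6 + 5 = 11, q_2 = 1*1 + 1 = 2.
  i=3: a_3=1, p_3 = 1*11 + 6 = 17, q_3 = 1*2 + 1 = 3.
  i=4: a_4=1, p_4 = 1*17 + 11 = 28, q_4 = 1*3 + 2 = 5.
  i=5: a_5=4, p_5 = 4*28 + 17 = 129, q_5 = 4*5 + 3 = 23.
  i=6: a_6=3, p_6 = 3*129 + 28 = 415, q_6 = 3*23 + 5 = 74.
q_6 = 74 > 49, so the last convergent with denominator <= 49 is p_5/q_5 = 129/23.
The closest fraction with denominator <= 49 is either p_5/q_5 or the intermediate fraction (k*p_5 + p_4)/(k*q_5 + q_4) with the largest k >= 1 whose denominator stays <= 49; these approach x as k grows, and every other convergent or intermediate fraction in range is farther away.
Largest k: floor((49 - q_4)/q_5) = floor((49 - 5)/23) = 1.
That gives (1*129 + 28)/(1*23 + 5) = 157/28.
Compare the errors: |x - 129/23| = |415*23 - 129*74|/(74*23) = 1/1702, and |x - 157/28| = |415*28 - 157*74|/(74*28) = 2/2072.
Cross-multiplying, 1*2072 = 2072 < 3404 = 2*1702, so 1/1702 is smaller: the convergent 129/23 is closer to x than 157/28.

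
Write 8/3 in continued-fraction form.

Run the Euclidean algorithm on 8 and 3; the successive quotients are the partial quotients a_0, a_1, ... (each step inverts the fractional part left over by the previous one):
  8 = 2*3 + 2, so a_0 = 2.
  3 = 1*2 + 1, so a_1 = 1.
  2 = 2*1 + 0, so a_2 = 2.
The remainder reaches 0 after 3 divisions, so the expansion has 3 partial quotients, read off in order.

[2; 1, 2]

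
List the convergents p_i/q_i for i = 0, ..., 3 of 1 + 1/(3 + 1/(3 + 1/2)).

1/1, 4/3, 13/10, 30/23

Using the convergent recurrence p_i = a_i*p_{i-1} + p_{i-2}, q_i = a_i*q_{i-1} + q_{i-2} with p_{-2}=0, p_{-1}=1, q_{-2}=1, q_{-1}=0:
  i=0: a_0=1, p_0 = 1*1 + 0 = 1, q_0 = 1*0 + 1 = 1.
  i=1: a_1=3, p_1 = 3*1 + 1 = 4, q_1 = 3*1 + 0 = 3.
  i=2: a_2=3, p_2 = 3*4 + 1 = 13, q_2 = 3*3 + 1 = 10.
  i=3: a_3=2, p_3 = 2*13 + 4 = 30, q_3 = 2*10 + 3 = 23.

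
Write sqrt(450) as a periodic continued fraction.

[21; (4, 1, 2, 4, 2, 1, 4, 42)]

Write x_i = (sqrt(450) + m_i)/d_i with (m_0, d_0) = (0, 1). a_0 = floor(sqrt(450)) = 21, since 21^2 = 441 <= 450 < 484 = 22^2.
Iterate m_{i+1} = d_i*a_i - m_i, d_{i+1} = (450 - m_{i+1}^2)/d_i, a_{i+1} = floor((a_0 + m_{i+1})/d_{i+1}):
  m_1 = 1*21 - 0 = 21, d_1 = (450 - 21^2)/1 = 9/1 = 9, a_1 = floor((21 + 21)/9) = 4.
  m_2 = 9*4 - 21 = 15, d_2 = (450 - 15^2)/9 = 225/9 = 25, a_2 = floor((21 + 15)/25) = 1.
  m_3 = 25*1 - 15 = 10, d_3 = (450 - 10^2)/25 = 350/25 = 14, a_3 = floor((21 + 10)/14) = 2.
  m_4 = 14*2 - 10 = 18, d_4 = (450 - 18^2)/14 = 126/14 = 9, a_4 = floor((21 + 18)/9) = 4.
  m_5 = 9*4 - 18 = 18, d_5 = (450 - 18^2)/9 = 126/9 = 14, a_5 = floor((21 + 18)/14) = 2.
  m_6 = 14*2 - 18 = 10, d_6 = (450 - 10^2)/14 = 350/14 = 25, a_6 = floor((21 + 10)/25) = 1.
  m_7 = 25*1 - 10 = 15, d_7 = (450 - 15^2)/25 = 225/25 = 9, a_7 = floor((21 + 15)/9) = 4.
  m_8 = 9*4 - 15 = 21, d_8 = (450 - 21^2)/9 = 9/9 = 1, a_8 = floor((21 + 21)/1) = 42.
  m_9 = 1*42 - 21 = 21, d_9 = (450 - 21^2)/1 = 9/1 = 9: (m_9, d_9) = (m_1, d_1) = (21, 9), so from here the quotients repeat a_1, ..., a_8; the period length is 8.
Hence the expansion of sqrt(450) is a_0 = 21 followed by the repeating block 4, 1, 2, 4, 2, 1, 4, 42 (period 8).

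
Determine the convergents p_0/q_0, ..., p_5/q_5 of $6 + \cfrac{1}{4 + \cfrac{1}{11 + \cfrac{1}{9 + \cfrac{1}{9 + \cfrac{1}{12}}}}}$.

6/1, 25/4, 281/45, 2554/409, 23267/3726, 281758/45121

Using the convergent recurrence p_i = a_i*p_{i-1} + p_{i-2}, q_i = a_i*q_{i-1} + q_{i-2} with p_{-2}=0, p_{-1}=1, q_{-2}=1, q_{-1}=0:
  i=0: a_0=6, p_0 = 6*1 + 0 = 6, q_0 = 6*0 + 1 = 1.
  i=1: a_1=4, p_1 = 4*6 + 1 = 25, q_1 = 4*1 + 0 = 4.
  i=2: a_2=11, p_2 = 11*25 + 6 = 281, q_2 = 11*4 + 1 = 45.
  i=3: a_3=9, p_3 = 9*281 + 25 = 2554, q_3 = 9*45 + 4 = 409.
  i=4: a_4=9, p_4 = 9*2554 + 281 = 23267, q_4 = 9*409 + 45 = 3726.
  i=5: a_5=12, p_5 = 12*23267 + 2554 = 281758, q_5 = 12*3726 + 409 = 45121.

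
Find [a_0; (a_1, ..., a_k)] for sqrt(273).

[16; (1, 1, 10, 1, 1, 32)]

Write x_i = (sqrt(273) + m_i)/d_i with (m_0, d_0) = (0, 1). a_0 = floor(sqrt(273)) = 16, since 16^2 = 256 <= 273 < 289 = 17^2.
Iterate m_{i+1} = d_i*a_i - m_i, d_{i+1} = (273 - m_{i+1}^2)/d_i, a_{i+1} = floor((a_0 + m_{i+1})/d_{i+1}):
  m_1 = 1*16 - 0 = 16, d_1 = (273 - 16^2)/1 = 17/1 = 17, a_1 = floor((16 + 16)/17) = 1.
  m_2 = 17*1 - 16 = 1, d_2 = (273 - 1^2)/17 = 272/17 = 16, a_2 = floor((16 + 1)/16) = 1.
  m_3 = 16*1 - 1 = 15, d_3 = (273 - 15^2)/16 = 48/16 = 3, a_3 = floor((16 + 15)/3) = 10.
  m_4 = 3*10 - 15 = 15, d_4 = (273 - 15^2)/3 = 48/3 = 16, a_4 = floor((16 + 15)/16) = 1.
  m_5 = 16*1 - 15 = 1, d_5 = (273 - 1^2)/16 = 272/16 = 17, a_5 = floor((16 + 1)/17) = 1.
  m_6 = 17*1 - 1 = 16, d_6 = (273 - 16^2)/17 = 17/17 = 1, a_6 = floor((16 + 16)/1) = 32.
  m_7 = 1*32 - 16 = 16, d_7 = (273 - 16^2)/1 = 17/1 = 17: (m_7, d_7) = (m_1, d_1) = (16, 17), so from here the quotients repeat a_1, ..., a_6; the period length is 6.
Hence the expansion of sqrt(273) is a_0 = 16 followed by the repeating block 1, 1, 10, 1, 1, 32 (period 6).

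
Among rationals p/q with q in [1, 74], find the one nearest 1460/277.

253/48

Expand x = 1460/277 as a continued fraction with the Euclidean algorithm:
  1460 = 5*277 + 75, so a_0 = 5.
  277 = 3*75 + 52, so a_1 = 3.
  75 = 1*52 + 23, so a_2 = 1.
  52 = 2*23 + 6, so a_3 = 2.
  23 = 3*6 + 5, so a_4 = 3.
  6 = 1*5 + 1, so a_5 = 1.
  5 = 5*1 + 0, so a_6 = 5.
so x = [5; 3, 1, 2, 3, 1, 5].
Convergents (p_i = a_i*p_{i-1} + p_{i-2}, q_i = a_i*q_{i-1} + q_{i-2} with p_{-2}=0, p_{-1}=1, q_{-2}=1, q_{-1}=0), until the denominator exceeds 74:
  i=0: a_0=5, p_0 = 5*1 + 0 = 5, q_0 = 5*0 + 1 = 1.
  i=1: a_1=3, p_1 = 3*5 + 1 = 16, q_1 = 3*1 + 0 = 3.
  i=2: a_2=1, p_2 = 1*16 + 5 = 21, q_2 = 1*3 + 1 = 4.
  i=3: a_3=2, p_3 = 2*21 + 16 = 58, q_3 = 2*4 + 3 = 11.
  i=4: a_4=3, p_4 = 3*58 + 21 = 195, q_4 = 3*11 + 4 = 37.
  i=5: a_5=1, p_5 = 1*195 + 58 = 253, q_5 = 1*37 + 11 = 48.
  i=6: a_6=5, p_6 = 5*253 + 195 = 1460, q_6 = 5*48 + 37 = 277.
q_6 = 277 > 74, so the last convergent with denominator <= 74 is p_5/q_5 = 253/48.
The closest fraction with denominator <= 74 is either p_5/q_5 or the intermediate fraction (k*p_5 + p_4)/(k*q_5 + q_4) with the largest k >= 1 whose denominator stays <= 74; these approach x as k grows, and every other convergent or intermediate fraction in range is farther away.
Largest k: floor((74 - q_4)/q_5) = floor((74 - 37)/48) = 0.
Since k = 0, no intermediate fraction beyond p_5/q_5 has denominator <= 74, so the convergent 253/48 is the closest (its error is |1460*48 - 253*277|/(277*48) = 1/13296).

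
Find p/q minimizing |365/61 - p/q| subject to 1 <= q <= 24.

Expand x = 365/61 as a continued fraction with the Euclidean algorithm:
  365 = 5*61 + 60, so a_0 = 5.
  61 = 1*60 + 1, so a_1 = 1.
  60 = 60*1 + 0, so a_2 = 60.
so x = [5; 1, 60].
Convergents (p_i = a_i*p_{i-1} + p_{i-2}, q_i = a_i*q_{i-1} + q_{i-2} with p_{-2}=0, p_{-1}=1, q_{-2}=1, q_{-1}=0), until the denominator exceeds 24:
  i=0: a_0=5, p_0 = 5*1 + 0 = 5, q_0 = 5*0 + 1 = 1.
  i=1: a_1=1, p_1 = 1*5 + 1 = 6, q_1 = 1*1 + 0 = 1.
  i=2: a_2=60, p_2 = 60*6 + 5 = 365, q_2 = 60*1 + 1 = 61.
q_2 = 61 > 24, so the last convergent with denominator <= 24 is p_1/q_1 = 6/1.
The closest fraction with denominator <= 24 is either p_1/q_1 or the intermediate fraction (k*p_1 + p_0)/(k*q_1 + q_0) with the largest k >= 1 whose denominator stays <= 24; these approach x as k grows, and every other convergent or intermediate fraction in range is farther away.
Largest k: floor((24 - q_0)/q_1) = floor((24 - 1)/1) = 23.
That gives (23*6 + 5)/(23*1 + 1) = 143/24.
Compare the errors: |x - 6/1| = |365*1 - 6*61|/(61*1) = 1/61, and |x - 143/24| = |365*24 - 143*61|/(61*24) = 37/1464.
Cross-multiplying, 1*1464 = 1464 < 2257 = 37*61, so 1/61 is smaller: the convergent 6/1 is closer to x than 143/24.

6/1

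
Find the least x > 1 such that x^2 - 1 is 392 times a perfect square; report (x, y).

(x, y) = (99, 5)

First expand sqrt(392) as a continued fraction. With x_i = (sqrt(392) + m_i)/d_i and (m_0, d_0) = (0, 1): a_0 = floor(sqrt(392)) = 19, since 19^2 = 361 <= 392 < 400 = 20^2.
Iterate m_{i+1} = d_i*a_i - m_i, d_{i+1} = (392 - m_{i+1}^2)/d_i, a_{i+1} = floor((a_0 + m_{i+1})/d_{i+1}):
  m_1 = 1*19 - 0 = 19, d_1 = (392 - 19^2)/1 = 31/1 = 31, a_1 = floor((19 + 19)/31) = 1.
  m_2 = 31*1 - 19 = 12, d_2 = (392 - 12^2)/31 = 248/31 = 8, a_2 = floor((19 + 12)/8) = 3.
  m_3 = 8*3 - 12 = 12, d_3 = (392 - 12^2)/8 = 248/8 = 31, a_3 = floor((19 + 12)/31) = 1.
  m_4 = 31*1 - 12 = 19, d_4 = (392 - 19^2)/31 = 31/31 = 1, a_4 = floor((19 + 19)/1) = 38.
  m_5 = 1*38 - 19 = 19, d_5 = (392 - 19^2)/1 = 31/1 = 31: (m_5, d_5) = (m_1, d_1) = (19, 31), so from here the quotients repeat a_1, ..., a_4; the period length is 4.
So sqrt(392) = [19; (1, 3, 1, 38)] with period length k = 4.
k is even, so the fundamental solution of x^2 - 392y^2 = 1 is (p_{k-1}, q_{k-1}) = (p_3, q_3); compute convergents through index 3.
Convergents (p_i = a_i*p_{i-1} + p_{i-2}, q_i = a_i*q_{i-1} + q_{i-2} with p_{-2}=0, p_{-1}=1, q_{-2}=1, q_{-1}=0):
  i=0: a_0=19, p_0 = 19*1 + 0 = 19, q_0 = 19*0 + 1 = 1.
  i=1: a_1=1, p_1 = 1*19 + 1 = 20, q_1 = 1*1 + 0 = 1.
  i=2: a_2=3, p_2 = 3*20 + 19 = 79, q_2 = 3*1 + 1 = 4.
  i=3: a_3=1, p_3 = 1*79 + 20 = 99, q_3 = 1*4 + 1 = 5.
Check: 99^2 - 392*5^2 = 9801 - 9800 = 1, so (x, y) = (99, 5) solves the equation, and by the theorem it is the least positive solution.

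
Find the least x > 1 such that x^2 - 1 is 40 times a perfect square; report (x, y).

(x, y) = (19, 3)

First expand sqrt(40) as a continued fraction. With x_i = (sqrt(40) + m_i)/d_i and (m_0, d_0) = (0, 1): a_0 = floor(sqrt(40)) = 6, since 6^2 = 36 <= 40 < 49 = 7^2.
Iterate m_{i+1} = d_i*a_i - m_i, d_{i+1} = (40 - m_{i+1}^2)/d_i, a_{i+1} = floor((a_0 + m_{i+1})/d_{i+1}):
  m_1 = 1*6 - 0 = 6, d_1 = (40 - 6^2)/1 = 4/1 = 4, a_1 = floor((6 + 6)/4) = 3.
  m_2 = 4*3 - 6 = 6, d_2 = (40 - 6^2)/4 = 4/4 = 1, a_2 = floor((6 + 6)/1) = 12.
  m_3 = 1*12 - 6 = 6, d_3 = (40 - 6^2)/1 = 4/1 = 4: (m_3, d_3) = (m_1, d_1) = (6, 4), so from here the quotients repeat a_1, a_2; the period length is 2.
So sqrt(40) = [6; (3, 12)] with period length k = 2.
k is even, so the fundamental solution of x^2 - 40y^2 = 1 is (p_{k-1}, q_{k-1}) = (p_1, q_1); compute convergents through index 1.
Convergents (p_i = a_i*p_{i-1} + p_{i-2}, q_i = a_i*q_{i-1} + q_{i-2} with p_{-2}=0, p_{-1}=1, q_{-2}=1, q_{-1}=0):
  i=0: a_0=6, p_0 = 6*1 + 0 = 6, q_0 = 6*0 + 1 = 1.
  i=1: a_1=3, p_1 = 3*6 + 1 = 19, q_1 = 3*1 + 0 = 3.
Check: 19^2 - 40*3^2 = 361 - 360 = 1, so (x, y) = (19, 3) solves the equation, and by the theorem it is the least positive solution.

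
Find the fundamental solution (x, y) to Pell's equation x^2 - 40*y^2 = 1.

First expand sqrt(40) as a continued fraction. With x_i = (sqrt(40) + m_i)/d_i and (m_0, d_0) = (0, 1): a_0 = floor(sqrt(40)) = 6, since 6^2 = 36 <= 40 < 49 = 7^2.
Iterate m_{i+1} = d_i*a_i - m_i, d_{i+1} = (40 - m_{i+1}^2)/d_i, a_{i+1} = floor((a_0 + m_{i+1})/d_{i+1}):
  m_1 = 1*6 - 0 = 6, d_1 = (40 - 6^2)/1 = 4/1 = 4, a_1 = floor((6 + 6)/4) = 3.
  m_2 = 4*3 - 6 = 6, d_2 = (40 - 6^2)/4 = 4/4 = 1, a_2 = floor((6 + 6)/1) = 12.
  m_3 = 1*12 - 6 = 6, d_3 = (40 - 6^2)/1 = 4/1 = 4: (m_3, d_3) = (m_1, d_1) = (6, 4), so from here the quotients repeat a_1, a_2; the period length is 2.
So sqrt(40) = [6; (3, 12)] with period length k = 2.
k is even, so the fundamental solution of x^2 - 40y^2 = 1 is (p_{k-1}, q_{k-1}) = (p_1, q_1); compute convergents through index 1.
Convergents (p_i = a_i*p_{i-1} + p_{i-2}, q_i = a_i*q_{i-1} + q_{i-2} with p_{-2}=0, p_{-1}=1, q_{-2}=1, q_{-1}=0):
  i=0: a_0=6, p_0 = 6*1 + 0 = 6, q_0 = 6*0 + 1 = 1.
  i=1: a_1=3, p_1 = 3*6 + 1 = 19, q_1 = 3*1 + 0 = 3.
Check: 19^2 - 40*3^2 = 361 - 360 = 1, so (x, y) = (19, 3) solves the equation, and by the theorem it is the least positive solution.

(x, y) = (19, 3)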